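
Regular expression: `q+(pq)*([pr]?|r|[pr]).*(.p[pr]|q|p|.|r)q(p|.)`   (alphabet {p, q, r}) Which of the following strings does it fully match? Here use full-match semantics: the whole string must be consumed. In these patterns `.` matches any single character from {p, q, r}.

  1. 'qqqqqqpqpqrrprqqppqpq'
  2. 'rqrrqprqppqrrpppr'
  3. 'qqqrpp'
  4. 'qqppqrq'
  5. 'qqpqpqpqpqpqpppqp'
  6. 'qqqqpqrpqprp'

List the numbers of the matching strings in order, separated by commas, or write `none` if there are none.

1 → no match
2 → no match — must start with 'q'
3 → no match
4 → no match
5 → match
6 → no match

5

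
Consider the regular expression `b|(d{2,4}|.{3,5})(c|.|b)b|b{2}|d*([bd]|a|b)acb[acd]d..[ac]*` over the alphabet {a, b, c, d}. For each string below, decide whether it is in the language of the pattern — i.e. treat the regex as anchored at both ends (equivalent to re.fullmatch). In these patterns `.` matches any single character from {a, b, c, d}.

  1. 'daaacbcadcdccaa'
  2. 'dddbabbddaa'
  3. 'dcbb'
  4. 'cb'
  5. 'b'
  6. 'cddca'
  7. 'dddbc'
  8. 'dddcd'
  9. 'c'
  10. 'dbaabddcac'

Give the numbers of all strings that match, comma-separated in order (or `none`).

1 → no match
2 → no match
3 → no match
4 → no match
5 → match
6 → no match
7 → no match
8 → no match
9 → no match
10 → no match

5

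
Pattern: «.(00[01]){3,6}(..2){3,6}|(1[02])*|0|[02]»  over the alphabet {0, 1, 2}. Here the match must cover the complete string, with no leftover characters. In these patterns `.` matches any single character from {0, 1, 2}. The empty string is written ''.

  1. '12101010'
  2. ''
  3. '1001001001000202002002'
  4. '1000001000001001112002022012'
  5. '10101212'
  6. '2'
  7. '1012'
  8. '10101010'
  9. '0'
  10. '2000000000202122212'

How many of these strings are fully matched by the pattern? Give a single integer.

1. '12101010' → match
2. '' → match
3 → match
4 → match
5. '10101212' → match
6. '2' → match
7. '1012' → match
8. '10101010' → match
9. '0' → match
10 → match
Total matched: 10

10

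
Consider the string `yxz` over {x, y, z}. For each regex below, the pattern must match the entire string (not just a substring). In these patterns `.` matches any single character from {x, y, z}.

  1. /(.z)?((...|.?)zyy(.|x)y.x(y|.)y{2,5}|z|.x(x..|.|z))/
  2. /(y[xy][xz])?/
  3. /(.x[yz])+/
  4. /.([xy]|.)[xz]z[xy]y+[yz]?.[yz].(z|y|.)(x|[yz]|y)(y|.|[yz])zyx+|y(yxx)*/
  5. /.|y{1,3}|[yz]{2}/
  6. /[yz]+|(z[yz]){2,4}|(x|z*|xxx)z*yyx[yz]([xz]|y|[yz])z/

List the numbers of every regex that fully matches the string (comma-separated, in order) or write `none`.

1, 2, 3

1 → match
2 → match
3 → match
4 → no match
5 → no match
6 → no match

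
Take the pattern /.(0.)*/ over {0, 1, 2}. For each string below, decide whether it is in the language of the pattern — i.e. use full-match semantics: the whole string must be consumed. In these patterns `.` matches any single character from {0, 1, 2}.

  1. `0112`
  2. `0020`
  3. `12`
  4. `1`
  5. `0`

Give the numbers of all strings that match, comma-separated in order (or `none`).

4, 5

1. `0112` → no match
2. `0020` → no match
3. `12` → no match
4. `1` → match
5. `0` → match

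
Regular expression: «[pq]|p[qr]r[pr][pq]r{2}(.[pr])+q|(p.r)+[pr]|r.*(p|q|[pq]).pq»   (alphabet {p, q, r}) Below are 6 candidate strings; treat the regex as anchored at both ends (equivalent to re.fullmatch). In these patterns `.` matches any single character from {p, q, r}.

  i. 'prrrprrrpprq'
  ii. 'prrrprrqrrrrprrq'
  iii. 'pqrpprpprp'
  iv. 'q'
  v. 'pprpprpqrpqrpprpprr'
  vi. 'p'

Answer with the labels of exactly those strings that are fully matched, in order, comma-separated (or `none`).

i → match
ii → match
iii → match
iv → match
v → match
vi → match

i, ii, iii, iv, v, vi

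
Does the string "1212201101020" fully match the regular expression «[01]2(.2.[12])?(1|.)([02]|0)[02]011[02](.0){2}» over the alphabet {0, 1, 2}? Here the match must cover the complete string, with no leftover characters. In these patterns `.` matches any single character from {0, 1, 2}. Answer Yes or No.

Yes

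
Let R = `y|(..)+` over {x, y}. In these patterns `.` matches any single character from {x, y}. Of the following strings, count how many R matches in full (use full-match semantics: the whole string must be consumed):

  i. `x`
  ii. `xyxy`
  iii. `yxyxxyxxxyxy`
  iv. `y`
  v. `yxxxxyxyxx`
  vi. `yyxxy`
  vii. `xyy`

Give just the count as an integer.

4

i → no match
ii → match
iii → match
iv → match
v → match
vi → no match
vii → no match
Total matched: 4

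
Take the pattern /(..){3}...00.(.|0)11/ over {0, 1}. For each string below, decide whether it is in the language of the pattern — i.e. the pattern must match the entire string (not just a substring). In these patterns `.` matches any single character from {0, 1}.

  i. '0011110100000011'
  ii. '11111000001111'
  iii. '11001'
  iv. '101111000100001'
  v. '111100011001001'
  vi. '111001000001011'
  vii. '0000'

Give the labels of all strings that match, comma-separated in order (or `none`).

vi

i → no match
ii → no match
iii → no match — must end with '11'
iv → no match — must end with '11'
v → no match — must end with '11'
vi → match
vii → no match — must end with '11'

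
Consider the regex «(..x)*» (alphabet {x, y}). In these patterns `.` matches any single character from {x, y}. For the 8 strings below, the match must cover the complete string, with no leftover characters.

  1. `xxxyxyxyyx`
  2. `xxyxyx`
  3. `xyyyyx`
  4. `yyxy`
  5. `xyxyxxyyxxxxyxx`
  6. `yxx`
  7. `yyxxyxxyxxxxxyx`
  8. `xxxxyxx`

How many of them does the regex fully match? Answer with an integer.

3

1 → no match
2 → no match
3 → no match
4 → no match
5 → match
6 → match
7 → match
8 → no match
Total matched: 3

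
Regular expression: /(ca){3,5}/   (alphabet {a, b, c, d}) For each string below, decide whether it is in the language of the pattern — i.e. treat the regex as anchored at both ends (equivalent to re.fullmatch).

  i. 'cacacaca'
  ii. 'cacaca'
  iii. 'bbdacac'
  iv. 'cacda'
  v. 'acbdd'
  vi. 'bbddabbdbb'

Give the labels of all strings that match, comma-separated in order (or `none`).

i → match
ii → match
iii → no match — must start with 'ca'
iv → no match — must end with 'ca'
v → no match — must start with 'ca'
vi → no match — must start with 'ca'

i, ii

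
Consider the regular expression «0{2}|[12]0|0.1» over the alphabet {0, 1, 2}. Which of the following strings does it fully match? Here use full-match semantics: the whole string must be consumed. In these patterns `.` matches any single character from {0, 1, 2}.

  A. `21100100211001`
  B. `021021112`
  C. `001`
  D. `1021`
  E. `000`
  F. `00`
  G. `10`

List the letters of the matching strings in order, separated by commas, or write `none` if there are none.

C, F, G

A → no match
B. `021021112` → no match
C. `001` → match
D. `1021` → no match
E. `000` → no match
F. `00` → match
G. `10` → match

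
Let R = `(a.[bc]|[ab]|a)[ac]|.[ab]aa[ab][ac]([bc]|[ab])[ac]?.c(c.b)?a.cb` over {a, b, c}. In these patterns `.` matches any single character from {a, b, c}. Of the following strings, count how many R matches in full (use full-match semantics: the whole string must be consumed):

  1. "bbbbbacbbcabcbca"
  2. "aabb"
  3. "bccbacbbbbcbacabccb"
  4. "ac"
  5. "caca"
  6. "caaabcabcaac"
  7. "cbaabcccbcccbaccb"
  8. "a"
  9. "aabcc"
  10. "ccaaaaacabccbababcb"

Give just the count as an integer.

1 → no match
2 → no match
3 → no match
4 → match
5 → no match
6 → no match
7 → match
8 → no match
9 → no match
10 → no match
Total matched: 2

2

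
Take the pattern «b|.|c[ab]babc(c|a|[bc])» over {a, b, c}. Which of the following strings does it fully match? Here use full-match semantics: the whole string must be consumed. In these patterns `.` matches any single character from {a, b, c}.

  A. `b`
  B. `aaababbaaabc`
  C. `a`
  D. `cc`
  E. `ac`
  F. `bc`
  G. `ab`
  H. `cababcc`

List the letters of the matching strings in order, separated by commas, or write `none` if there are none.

A, C, H

A. `b` → match
B. `aaababbaaabc` → no match
C. `a` → match
D. `cc` → no match
E. `ac` → no match
F. `bc` → no match
G. `ab` → no match
H. `cababcc` → match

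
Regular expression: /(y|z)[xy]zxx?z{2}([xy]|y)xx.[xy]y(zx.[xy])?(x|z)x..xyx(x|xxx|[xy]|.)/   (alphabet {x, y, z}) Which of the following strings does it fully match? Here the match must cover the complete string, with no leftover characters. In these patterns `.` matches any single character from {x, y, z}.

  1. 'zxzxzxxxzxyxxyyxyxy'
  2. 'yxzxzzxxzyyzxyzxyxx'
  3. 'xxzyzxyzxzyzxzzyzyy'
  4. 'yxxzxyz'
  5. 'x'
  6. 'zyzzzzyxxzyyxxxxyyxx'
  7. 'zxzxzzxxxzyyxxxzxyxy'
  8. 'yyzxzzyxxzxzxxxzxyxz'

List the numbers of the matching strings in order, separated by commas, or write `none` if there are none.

1 → no match
2 → no match
3 → no match
4 → no match
5 → no match
6 → no match
7 → match
8 → no match

7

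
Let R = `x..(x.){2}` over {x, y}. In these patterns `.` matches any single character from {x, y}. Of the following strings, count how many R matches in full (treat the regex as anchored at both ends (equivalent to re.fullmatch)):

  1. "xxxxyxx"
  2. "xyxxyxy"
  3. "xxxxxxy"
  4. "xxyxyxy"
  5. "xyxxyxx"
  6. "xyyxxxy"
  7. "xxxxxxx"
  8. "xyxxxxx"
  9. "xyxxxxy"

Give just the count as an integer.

1. "xxxxyxx" → match
2. "xyxxyxy" → match
3. "xxxxxxy" → match
4. "xxyxyxy" → match
5. "xyxxyxx" → match
6. "xyyxxxy" → match
7. "xxxxxxx" → match
8. "xyxxxxx" → match
9. "xyxxxxy" → match
Total matched: 9

9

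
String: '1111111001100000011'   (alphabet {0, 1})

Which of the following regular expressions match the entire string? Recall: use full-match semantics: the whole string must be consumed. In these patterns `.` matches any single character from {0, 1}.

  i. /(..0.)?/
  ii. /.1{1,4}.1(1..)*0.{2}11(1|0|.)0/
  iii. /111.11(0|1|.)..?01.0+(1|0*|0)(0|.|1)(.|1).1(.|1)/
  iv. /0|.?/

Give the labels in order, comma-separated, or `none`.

iii

i → no match
ii → no match — must end with '0'
iii → match
iv → no match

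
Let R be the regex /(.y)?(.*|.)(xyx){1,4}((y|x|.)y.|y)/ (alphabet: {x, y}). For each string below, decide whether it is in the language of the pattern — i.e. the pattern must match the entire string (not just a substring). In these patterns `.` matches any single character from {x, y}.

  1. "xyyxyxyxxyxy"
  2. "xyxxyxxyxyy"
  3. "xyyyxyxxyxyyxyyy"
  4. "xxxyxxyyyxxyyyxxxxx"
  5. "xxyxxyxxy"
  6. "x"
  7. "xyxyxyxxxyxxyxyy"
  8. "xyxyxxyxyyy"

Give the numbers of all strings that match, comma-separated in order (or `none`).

1 → match
2 → no match
3 → no match
4 → no match
5 → no match
6 → no match
7 → no match
8 → match

1, 8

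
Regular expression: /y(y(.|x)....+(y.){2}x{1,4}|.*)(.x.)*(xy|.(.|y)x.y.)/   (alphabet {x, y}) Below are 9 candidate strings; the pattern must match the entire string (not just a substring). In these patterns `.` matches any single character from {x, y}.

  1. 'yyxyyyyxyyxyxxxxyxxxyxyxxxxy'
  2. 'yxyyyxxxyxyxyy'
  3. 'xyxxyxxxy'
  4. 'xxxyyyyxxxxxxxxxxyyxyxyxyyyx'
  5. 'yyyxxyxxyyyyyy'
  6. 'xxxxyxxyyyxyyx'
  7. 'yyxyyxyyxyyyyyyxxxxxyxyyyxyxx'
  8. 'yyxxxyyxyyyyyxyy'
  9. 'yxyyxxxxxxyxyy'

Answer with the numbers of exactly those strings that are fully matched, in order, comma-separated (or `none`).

1

1 → match
2 → no match
3 → no match — must start with 'y'
4 → no match — must start with 'y'
5 → no match
6 → no match — must start with 'y'
7 → no match
8 → no match
9 → no match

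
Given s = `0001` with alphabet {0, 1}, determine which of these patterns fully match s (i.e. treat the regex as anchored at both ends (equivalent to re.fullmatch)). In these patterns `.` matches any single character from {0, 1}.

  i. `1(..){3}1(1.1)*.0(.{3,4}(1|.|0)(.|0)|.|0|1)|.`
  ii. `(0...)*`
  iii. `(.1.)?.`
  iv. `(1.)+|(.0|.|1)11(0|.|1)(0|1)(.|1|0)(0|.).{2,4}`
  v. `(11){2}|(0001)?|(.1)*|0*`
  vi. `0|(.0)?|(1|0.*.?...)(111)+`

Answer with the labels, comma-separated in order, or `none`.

ii, v

i → no match
ii → match
iii → no match
iv → no match
v → match
vi → no match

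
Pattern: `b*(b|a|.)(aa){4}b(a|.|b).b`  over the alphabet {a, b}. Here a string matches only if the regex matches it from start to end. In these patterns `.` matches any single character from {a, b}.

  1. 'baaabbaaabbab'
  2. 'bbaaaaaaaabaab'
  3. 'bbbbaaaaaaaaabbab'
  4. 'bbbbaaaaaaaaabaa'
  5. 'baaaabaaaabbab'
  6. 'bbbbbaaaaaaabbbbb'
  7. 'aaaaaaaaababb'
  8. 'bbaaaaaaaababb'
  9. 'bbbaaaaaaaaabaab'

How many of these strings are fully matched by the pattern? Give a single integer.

5

1 → no match
2 → match
3 → match
4 → no match — must end with 'b'
5 → no match
6 → no match
7 → match
8 → match
9 → match
Total matched: 5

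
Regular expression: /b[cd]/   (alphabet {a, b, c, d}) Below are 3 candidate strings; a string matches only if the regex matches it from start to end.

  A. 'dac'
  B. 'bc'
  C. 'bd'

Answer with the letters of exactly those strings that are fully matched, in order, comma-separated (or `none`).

B, C

A. 'dac' → no match — must start with 'b'
B. 'bc' → match
C. 'bd' → match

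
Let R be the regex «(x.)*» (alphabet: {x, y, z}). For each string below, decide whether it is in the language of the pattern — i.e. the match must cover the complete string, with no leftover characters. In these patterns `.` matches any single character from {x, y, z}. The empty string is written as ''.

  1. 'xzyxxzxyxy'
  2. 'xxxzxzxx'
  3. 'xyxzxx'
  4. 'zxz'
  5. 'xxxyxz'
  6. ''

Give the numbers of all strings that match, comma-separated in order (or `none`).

2, 3, 5, 6

1 → no match
2 → match
3 → match
4 → no match
5 → match
6 → match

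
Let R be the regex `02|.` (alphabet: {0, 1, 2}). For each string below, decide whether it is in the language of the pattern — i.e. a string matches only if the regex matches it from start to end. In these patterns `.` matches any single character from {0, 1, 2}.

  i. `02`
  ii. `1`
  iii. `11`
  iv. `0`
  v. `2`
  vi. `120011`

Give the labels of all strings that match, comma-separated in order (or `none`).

i → match
ii → match
iii → no match
iv → match
v → match
vi → no match

i, ii, iv, v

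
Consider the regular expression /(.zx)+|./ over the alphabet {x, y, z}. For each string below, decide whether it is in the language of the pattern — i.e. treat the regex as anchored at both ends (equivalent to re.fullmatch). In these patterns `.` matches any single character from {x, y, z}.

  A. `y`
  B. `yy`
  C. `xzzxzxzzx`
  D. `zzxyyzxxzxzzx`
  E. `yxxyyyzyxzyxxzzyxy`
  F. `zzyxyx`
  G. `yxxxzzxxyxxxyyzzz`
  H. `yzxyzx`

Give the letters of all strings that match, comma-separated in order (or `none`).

A, H

A → match
B → no match
C → no match
D → no match
E → no match
F → no match
G → no match
H → match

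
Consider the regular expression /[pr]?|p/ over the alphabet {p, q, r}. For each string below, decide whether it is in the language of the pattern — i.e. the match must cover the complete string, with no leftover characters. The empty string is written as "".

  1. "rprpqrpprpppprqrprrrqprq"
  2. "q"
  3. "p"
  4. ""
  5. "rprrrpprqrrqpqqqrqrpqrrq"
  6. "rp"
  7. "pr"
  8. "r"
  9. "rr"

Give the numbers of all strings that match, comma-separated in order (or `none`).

1 → no match
2 → no match
3 → match
4 → match
5 → no match
6 → no match
7 → no match
8 → match
9 → no match

3, 4, 8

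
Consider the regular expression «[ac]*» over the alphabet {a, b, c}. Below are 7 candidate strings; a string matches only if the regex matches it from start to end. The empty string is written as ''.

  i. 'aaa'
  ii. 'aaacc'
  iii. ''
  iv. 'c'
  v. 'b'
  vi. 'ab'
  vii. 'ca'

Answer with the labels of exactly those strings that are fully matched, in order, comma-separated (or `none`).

i → match
ii → match
iii → match
iv → match
v → no match
vi → no match
vii → match

i, ii, iii, iv, vii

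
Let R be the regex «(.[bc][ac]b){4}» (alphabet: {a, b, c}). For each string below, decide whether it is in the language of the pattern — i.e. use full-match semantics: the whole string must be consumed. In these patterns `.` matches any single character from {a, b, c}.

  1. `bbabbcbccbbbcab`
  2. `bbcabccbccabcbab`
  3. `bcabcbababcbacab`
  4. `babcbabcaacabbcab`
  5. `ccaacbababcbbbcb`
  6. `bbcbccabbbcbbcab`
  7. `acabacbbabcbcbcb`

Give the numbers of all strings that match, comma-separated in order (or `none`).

1 → no match
2 → no match
3 → match
4 → no match
5 → no match
6 → match
7 → no match

3, 6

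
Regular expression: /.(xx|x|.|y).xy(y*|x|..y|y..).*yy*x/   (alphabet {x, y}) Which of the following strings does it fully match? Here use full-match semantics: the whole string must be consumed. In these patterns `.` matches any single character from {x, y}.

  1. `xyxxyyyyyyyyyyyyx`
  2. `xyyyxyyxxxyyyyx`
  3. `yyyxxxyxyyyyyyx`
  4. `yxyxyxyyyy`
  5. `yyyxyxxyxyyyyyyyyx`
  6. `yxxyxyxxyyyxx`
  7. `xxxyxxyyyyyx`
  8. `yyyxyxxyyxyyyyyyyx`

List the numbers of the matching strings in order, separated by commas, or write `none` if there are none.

1 → match
2 → no match
3 → no match
4 → no match — must end with `x`
5 → match
6 → no match
7 → no match
8 → match

1, 5, 8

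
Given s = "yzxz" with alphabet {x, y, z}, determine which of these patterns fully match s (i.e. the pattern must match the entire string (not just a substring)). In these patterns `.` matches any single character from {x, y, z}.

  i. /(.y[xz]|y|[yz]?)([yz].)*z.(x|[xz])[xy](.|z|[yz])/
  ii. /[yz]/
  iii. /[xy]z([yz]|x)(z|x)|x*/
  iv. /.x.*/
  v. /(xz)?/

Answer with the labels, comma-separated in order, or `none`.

iii

i → no match
ii → no match
iii → match
iv → no match
v → no match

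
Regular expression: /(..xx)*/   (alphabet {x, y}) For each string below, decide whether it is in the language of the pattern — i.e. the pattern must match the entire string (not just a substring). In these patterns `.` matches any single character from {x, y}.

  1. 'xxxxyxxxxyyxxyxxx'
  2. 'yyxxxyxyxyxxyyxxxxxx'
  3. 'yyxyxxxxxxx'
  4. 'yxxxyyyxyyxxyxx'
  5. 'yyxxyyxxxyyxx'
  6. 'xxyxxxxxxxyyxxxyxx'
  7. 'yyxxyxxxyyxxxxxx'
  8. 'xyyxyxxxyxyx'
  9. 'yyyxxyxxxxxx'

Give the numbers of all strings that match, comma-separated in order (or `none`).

1 → no match
2 → no match
3 → no match
4 → no match
5 → no match
6 → no match
7 → match
8 → no match
9 → no match

7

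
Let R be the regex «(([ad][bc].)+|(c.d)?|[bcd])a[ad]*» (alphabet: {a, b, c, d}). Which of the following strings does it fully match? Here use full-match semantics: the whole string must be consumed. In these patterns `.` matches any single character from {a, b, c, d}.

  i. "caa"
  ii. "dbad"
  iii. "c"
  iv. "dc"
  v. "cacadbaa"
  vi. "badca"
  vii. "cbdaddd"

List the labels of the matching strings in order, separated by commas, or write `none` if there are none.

i. "caa" → match
ii. "dbad" → no match
iii. "c" → no match
iv. "dc" → no match
v. "cacadbaa" → no match
vi. "badca" → no match
vii. "cbdaddd" → match

i, vii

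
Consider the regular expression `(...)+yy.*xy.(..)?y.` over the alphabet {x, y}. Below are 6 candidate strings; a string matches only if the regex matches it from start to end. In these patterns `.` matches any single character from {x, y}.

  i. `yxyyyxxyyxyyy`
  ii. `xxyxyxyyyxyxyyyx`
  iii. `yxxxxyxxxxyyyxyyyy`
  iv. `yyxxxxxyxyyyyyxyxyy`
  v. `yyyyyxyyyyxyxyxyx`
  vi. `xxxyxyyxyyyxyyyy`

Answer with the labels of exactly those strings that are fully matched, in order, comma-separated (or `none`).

i → match
ii → match
iii → no match
iv → match
v → match
vi → match

i, ii, iv, v, vi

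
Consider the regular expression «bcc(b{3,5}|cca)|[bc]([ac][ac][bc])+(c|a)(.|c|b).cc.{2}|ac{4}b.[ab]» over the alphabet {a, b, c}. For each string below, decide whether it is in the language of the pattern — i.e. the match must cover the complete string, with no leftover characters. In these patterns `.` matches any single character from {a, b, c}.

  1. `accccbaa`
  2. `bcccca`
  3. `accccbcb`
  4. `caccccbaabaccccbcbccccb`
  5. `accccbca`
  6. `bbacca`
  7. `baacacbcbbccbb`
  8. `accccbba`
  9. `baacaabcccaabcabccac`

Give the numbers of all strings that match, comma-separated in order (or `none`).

1, 2, 3, 4, 5, 7, 8, 9

1. `accccbaa` → match
2. `bcccca` → match
3. `accccbcb` → match
4 → match
5. `accccbca` → match
6. `bbacca` → no match
7 → match
8. `accccbba` → match
9 → match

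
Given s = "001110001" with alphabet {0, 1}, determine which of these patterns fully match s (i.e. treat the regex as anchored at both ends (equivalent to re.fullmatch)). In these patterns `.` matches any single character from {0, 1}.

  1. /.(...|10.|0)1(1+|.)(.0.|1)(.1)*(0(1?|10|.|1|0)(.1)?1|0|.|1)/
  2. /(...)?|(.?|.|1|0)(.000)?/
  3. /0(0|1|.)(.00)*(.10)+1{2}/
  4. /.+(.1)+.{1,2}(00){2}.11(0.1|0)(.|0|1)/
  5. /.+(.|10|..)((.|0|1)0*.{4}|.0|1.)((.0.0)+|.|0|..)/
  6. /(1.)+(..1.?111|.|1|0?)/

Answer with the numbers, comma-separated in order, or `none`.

1 → match
2 → no match
3 → no match
4 → no match
5 → match
6 → no match — must start with "1"

1, 5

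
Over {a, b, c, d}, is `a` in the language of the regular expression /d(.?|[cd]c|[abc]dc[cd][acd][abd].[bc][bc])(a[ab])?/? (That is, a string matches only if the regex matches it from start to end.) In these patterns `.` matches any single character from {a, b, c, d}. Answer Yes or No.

No

Every match must start with `d`, but `a` does not.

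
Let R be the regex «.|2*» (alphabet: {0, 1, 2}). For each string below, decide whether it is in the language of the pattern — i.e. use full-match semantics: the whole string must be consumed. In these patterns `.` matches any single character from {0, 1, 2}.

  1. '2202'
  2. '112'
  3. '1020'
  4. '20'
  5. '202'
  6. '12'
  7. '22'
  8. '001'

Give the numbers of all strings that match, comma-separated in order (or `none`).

7

1 → no match
2 → no match
3 → no match
4 → no match
5 → no match
6 → no match
7 → match
8 → no match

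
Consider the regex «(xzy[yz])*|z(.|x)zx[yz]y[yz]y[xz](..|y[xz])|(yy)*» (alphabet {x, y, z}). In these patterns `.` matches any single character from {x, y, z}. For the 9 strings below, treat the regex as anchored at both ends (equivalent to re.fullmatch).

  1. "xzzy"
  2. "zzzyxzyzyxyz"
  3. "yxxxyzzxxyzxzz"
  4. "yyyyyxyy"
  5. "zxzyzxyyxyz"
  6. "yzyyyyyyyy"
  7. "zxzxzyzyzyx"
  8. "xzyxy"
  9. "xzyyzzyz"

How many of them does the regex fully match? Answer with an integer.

1

1. "xzzy" → no match
2. "zzzyxzyzyxyz" → no match
3 → no match
4. "yyyyyxyy" → no match
5. "zxzyzxyyxyz" → no match
6. "yzyyyyyyyy" → no match
7. "zxzxzyzyzyx" → match
8. "xzyxy" → no match
9. "xzyyzzyz" → no match
Total matched: 1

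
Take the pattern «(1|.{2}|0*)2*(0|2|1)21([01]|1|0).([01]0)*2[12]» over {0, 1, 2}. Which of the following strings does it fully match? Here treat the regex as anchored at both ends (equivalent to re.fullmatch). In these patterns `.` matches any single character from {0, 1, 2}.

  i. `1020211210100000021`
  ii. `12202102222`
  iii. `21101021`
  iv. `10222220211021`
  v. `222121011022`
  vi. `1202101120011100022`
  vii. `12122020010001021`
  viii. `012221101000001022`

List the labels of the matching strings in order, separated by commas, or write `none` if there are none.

i → no match
ii → no match
iii → no match
iv → match
v → match
vi → no match
vii → no match
viii → match

iv, v, viii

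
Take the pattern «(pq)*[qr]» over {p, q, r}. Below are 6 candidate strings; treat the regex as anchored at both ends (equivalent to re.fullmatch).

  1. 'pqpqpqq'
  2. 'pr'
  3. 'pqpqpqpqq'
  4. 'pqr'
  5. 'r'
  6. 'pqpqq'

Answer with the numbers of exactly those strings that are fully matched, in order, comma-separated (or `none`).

1, 3, 4, 5, 6

1 → match
2 → no match
3 → match
4 → match
5 → match
6 → match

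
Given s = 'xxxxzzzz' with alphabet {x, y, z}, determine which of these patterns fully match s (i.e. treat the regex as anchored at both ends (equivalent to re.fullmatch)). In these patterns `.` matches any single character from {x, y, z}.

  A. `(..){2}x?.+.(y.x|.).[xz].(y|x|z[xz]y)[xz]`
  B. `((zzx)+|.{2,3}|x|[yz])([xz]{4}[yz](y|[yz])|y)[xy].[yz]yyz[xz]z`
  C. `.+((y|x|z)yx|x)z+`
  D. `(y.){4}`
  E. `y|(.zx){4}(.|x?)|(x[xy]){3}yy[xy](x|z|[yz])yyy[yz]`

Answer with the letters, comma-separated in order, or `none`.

A → no match
B → no match
C → match
D → no match — must start with 'y'
E → no match

C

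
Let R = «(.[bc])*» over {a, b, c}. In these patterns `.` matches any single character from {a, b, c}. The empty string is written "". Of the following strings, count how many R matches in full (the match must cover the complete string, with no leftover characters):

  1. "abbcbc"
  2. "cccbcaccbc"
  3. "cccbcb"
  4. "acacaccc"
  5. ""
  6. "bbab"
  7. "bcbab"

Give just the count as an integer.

1 → match
2 → no match
3 → match
4 → match
5 → match
6 → match
7 → no match
Total matched: 5

5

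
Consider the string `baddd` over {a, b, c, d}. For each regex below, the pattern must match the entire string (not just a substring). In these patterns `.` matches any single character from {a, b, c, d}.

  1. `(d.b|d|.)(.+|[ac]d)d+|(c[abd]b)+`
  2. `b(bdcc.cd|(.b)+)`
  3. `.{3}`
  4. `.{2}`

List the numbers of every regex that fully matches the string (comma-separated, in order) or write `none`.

1

1 → match
2 → no match
3 → no match
4 → no match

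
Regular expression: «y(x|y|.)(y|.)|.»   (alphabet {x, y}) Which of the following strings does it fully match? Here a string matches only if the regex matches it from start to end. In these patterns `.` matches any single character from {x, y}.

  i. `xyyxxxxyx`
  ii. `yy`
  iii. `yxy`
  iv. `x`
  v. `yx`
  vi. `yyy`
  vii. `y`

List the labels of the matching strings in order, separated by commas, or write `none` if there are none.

i → no match
ii → no match
iii → match
iv → match
v → no match
vi → match
vii → match

iii, iv, vi, vii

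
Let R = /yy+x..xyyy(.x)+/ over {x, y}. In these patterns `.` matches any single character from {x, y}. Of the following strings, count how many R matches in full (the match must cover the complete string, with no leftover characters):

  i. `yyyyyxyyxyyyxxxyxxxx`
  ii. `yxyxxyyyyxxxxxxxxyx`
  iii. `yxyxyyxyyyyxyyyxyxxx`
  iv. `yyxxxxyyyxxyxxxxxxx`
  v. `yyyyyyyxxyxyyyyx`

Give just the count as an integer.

2

i → no match
ii → no match — must start with `yy`
iii → no match — must start with `yy`
iv → match
v → match
Total matched: 2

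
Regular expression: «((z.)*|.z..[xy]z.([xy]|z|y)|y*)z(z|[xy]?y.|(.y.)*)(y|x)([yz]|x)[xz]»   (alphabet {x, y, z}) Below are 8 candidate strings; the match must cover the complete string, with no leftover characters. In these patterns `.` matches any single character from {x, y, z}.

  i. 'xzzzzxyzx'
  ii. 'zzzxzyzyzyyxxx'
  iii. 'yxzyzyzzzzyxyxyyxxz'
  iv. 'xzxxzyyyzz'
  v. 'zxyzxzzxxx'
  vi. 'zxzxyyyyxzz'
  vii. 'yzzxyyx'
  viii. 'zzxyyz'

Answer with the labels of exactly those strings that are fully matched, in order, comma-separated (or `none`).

ii

i. 'xzzzzxyzx' → no match
ii → match
iii → no match
iv. 'xzxxzyyyzz' → no match
v. 'zxyzxzzxxx' → no match
vi. 'zxzxyyyyxzz' → no match
vii. 'yzzxyyx' → no match
viii. 'zzxyyz' → no match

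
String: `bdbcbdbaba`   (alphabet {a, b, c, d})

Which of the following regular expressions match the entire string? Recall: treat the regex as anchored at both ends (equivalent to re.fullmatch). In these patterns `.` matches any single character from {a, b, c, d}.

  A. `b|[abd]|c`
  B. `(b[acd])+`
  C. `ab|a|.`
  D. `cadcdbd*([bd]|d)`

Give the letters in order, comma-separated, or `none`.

B

A → no match
B → match
C → no match
D → no match — must start with `cadcdb`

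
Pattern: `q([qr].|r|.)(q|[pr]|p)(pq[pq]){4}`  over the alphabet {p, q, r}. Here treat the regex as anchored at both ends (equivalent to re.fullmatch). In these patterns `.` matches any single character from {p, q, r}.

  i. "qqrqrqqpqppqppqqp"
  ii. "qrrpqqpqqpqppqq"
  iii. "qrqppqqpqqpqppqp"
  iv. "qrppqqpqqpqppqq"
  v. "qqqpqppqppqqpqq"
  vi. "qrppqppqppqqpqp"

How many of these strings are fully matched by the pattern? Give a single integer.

5

i → no match
ii → match
iii → match
iv → match
v → match
vi → match
Total matched: 5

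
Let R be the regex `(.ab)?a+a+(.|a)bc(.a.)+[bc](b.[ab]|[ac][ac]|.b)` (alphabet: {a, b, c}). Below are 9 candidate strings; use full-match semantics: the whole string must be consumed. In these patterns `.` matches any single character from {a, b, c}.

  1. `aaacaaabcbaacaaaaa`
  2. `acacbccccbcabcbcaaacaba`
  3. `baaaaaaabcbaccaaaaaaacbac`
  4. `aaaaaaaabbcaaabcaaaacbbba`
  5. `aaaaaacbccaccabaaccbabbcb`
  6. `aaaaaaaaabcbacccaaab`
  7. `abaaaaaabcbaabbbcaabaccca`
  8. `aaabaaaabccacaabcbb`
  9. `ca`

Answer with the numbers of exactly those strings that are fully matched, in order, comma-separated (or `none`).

none

1 → no match
2 → no match
3 → no match
4 → no match
5 → no match
6 → no match
7 → no match
8 → no match
9 → no match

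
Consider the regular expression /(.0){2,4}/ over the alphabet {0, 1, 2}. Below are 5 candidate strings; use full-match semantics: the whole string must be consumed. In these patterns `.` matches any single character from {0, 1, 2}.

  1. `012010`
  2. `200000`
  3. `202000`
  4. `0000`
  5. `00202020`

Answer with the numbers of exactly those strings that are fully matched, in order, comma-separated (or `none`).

1 → no match
2 → match
3 → match
4 → match
5 → match

2, 3, 4, 5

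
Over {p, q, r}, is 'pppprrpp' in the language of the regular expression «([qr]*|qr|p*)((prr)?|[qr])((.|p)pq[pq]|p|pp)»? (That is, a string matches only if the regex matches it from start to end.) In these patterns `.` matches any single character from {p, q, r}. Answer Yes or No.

Yes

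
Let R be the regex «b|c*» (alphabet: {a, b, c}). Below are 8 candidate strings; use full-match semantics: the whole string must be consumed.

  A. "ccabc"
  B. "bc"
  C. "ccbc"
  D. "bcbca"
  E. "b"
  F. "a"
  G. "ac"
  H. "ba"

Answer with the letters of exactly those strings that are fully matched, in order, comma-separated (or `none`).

E

A → no match
B → no match
C → no match
D → no match
E → match
F → no match
G → no match
H → no match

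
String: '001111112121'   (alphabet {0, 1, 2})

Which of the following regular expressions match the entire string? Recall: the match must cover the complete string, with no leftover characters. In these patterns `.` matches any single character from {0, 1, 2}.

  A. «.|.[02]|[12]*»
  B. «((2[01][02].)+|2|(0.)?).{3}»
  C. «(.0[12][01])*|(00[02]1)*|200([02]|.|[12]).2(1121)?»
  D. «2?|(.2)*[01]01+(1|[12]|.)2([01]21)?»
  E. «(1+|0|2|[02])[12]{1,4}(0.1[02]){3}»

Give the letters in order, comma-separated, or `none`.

A → no match
B → no match
C → no match
D → match
E → no match

D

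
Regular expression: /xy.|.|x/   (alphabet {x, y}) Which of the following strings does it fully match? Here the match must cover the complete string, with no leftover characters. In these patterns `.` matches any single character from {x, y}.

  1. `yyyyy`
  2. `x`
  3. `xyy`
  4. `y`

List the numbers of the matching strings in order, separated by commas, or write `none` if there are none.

2, 3, 4

1 → no match
2 → match
3 → match
4 → match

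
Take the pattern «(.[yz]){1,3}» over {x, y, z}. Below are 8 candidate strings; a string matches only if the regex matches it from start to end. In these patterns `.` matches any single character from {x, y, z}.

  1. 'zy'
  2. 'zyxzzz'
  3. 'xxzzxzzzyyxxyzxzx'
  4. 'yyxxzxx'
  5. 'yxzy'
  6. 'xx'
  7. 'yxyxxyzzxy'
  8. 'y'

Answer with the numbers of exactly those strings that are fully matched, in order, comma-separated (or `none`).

1, 2

1 → match
2 → match
3 → no match
4 → no match
5 → no match
6 → no match
7 → no match
8 → no match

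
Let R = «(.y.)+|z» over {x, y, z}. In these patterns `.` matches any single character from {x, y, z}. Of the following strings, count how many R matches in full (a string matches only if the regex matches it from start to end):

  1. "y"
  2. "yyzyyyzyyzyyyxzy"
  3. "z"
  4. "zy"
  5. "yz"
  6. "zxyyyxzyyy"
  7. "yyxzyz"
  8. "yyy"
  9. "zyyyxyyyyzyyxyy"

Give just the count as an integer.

1 → no match
2 → no match
3 → match
4 → no match
5 → no match
6 → no match
7 → match
8 → match
9 → no match
Total matched: 3

3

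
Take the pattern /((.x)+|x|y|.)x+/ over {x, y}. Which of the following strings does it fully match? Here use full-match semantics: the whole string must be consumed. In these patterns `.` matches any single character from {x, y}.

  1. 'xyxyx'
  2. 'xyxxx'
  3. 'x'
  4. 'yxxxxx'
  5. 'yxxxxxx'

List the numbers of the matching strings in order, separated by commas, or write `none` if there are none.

4, 5

1 → no match
2 → no match
3 → no match
4 → match
5 → match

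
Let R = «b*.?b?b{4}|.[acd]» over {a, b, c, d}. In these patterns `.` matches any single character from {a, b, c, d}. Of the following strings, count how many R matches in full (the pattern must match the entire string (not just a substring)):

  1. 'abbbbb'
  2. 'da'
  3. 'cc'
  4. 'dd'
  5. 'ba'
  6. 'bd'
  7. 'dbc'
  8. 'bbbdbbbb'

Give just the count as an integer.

1. 'abbbbb' → match
2. 'da' → match
3. 'cc' → match
4. 'dd' → match
5. 'ba' → match
6. 'bd' → match
7. 'dbc' → no match
8. 'bbbdbbbb' → match
Total matched: 7

7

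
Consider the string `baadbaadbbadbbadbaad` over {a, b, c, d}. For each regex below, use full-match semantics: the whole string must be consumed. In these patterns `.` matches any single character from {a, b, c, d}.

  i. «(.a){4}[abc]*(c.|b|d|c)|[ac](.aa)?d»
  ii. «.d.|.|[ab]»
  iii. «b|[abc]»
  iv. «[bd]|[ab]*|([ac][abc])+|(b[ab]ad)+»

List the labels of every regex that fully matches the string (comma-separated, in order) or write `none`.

iv

i → no match
ii → no match
iii → no match
iv → match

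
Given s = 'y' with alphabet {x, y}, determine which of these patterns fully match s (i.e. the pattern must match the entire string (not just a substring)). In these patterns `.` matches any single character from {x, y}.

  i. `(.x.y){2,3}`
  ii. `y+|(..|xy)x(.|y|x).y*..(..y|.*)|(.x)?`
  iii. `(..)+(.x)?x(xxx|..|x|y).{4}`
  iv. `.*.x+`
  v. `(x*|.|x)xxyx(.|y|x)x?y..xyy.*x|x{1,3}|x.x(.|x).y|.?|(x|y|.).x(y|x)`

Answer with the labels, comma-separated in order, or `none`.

i → no match
ii → match
iii → no match
iv → no match — must end with 'x'
v → match

ii, v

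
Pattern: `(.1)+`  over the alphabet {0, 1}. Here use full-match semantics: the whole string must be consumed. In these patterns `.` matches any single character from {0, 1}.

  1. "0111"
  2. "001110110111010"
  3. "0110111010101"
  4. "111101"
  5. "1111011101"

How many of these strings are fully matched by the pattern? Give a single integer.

1. "0111" → match
2 → no match — must end with "1"
3 → no match
4. "111101" → match
5. "1111011101" → match
Total matched: 3

3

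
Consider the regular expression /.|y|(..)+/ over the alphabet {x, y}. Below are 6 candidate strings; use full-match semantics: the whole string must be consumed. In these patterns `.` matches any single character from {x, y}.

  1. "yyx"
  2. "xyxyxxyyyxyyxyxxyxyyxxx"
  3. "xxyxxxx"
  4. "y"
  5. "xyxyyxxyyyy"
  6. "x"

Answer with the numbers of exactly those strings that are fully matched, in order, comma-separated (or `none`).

1. "yyx" → no match
2 → no match
3. "xxyxxxx" → no match
4. "y" → match
5. "xyxyyxxyyyy" → no match
6. "x" → match

4, 6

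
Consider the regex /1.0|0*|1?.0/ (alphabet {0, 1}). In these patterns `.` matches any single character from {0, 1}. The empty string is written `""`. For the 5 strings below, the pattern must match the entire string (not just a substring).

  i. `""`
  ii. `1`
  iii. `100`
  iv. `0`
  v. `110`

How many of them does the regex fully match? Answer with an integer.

i → match
ii → no match
iii → match
iv → match
v → match
Total matched: 4

4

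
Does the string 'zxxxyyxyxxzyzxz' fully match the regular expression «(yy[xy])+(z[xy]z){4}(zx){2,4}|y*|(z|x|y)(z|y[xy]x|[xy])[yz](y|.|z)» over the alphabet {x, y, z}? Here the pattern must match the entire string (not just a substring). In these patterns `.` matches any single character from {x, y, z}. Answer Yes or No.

No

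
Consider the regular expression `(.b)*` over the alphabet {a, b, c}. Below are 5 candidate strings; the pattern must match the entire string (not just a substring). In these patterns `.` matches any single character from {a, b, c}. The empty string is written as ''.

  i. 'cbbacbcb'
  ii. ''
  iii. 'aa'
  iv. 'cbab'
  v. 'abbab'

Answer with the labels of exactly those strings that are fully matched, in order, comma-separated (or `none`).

ii, iv

i → no match
ii → match
iii → no match
iv → match
v → no match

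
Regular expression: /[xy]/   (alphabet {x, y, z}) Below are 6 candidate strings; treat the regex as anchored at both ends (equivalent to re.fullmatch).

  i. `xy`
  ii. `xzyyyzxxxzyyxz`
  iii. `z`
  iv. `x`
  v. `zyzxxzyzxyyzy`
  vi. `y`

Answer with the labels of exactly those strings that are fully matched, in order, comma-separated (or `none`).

iv, vi

i → no match
ii → no match
iii → no match
iv → match
v → no match
vi → match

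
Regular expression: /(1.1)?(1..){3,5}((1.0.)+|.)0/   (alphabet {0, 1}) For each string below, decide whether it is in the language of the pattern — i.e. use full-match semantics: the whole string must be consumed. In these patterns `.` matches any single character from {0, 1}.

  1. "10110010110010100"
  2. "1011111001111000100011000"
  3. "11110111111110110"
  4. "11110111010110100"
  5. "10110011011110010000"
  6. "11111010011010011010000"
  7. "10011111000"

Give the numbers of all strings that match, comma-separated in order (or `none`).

1, 2, 3, 4, 5, 6, 7

1 → match
2 → match
3 → match
4 → match
5 → match
6 → match
7 → match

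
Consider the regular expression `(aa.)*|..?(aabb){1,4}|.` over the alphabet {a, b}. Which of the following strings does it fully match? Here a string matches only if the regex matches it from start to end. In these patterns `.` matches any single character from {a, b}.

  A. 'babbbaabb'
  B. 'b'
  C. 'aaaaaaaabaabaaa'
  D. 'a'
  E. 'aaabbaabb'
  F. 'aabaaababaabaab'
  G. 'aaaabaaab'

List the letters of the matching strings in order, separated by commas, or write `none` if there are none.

B, C, D, E

A → no match
B → match
C → match
D → match
E → match
F → no match
G → no match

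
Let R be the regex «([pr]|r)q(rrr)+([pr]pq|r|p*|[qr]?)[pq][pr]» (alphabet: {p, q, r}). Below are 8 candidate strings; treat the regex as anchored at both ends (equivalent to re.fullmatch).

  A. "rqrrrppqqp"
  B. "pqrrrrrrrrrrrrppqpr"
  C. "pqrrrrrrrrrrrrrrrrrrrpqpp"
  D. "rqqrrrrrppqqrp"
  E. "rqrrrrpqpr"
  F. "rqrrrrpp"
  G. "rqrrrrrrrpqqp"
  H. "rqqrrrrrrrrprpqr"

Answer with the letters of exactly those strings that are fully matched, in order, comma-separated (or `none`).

A, B, C, E, F, G

A. "rqrrrppqqp" → match
B → match
C → match
D → no match
E. "rqrrrrpqpr" → match
F. "rqrrrrpp" → match
G → match
H → no match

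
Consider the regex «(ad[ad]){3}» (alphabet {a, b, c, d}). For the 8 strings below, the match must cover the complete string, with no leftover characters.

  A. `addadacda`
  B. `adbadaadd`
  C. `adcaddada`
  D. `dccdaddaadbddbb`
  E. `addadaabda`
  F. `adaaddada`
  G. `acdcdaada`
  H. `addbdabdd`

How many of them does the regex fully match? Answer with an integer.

1

A → no match
B → no match
C → no match
D → no match — must start with `ad`
E → no match
F → match
G → no match — must start with `ad`
H → no match
Total matched: 1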